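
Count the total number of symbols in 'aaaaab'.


String: 'aaaaab'
Counting characters:
  'a' appears 5 time(s)
  'b' appears 1 time(s)
Total length = 5 + 1 = 6

6


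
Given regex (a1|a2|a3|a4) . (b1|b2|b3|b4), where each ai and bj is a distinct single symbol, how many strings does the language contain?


First group: 4 alternatives
Second group: 4 alternatives
Concatenation: each choice from group 1 pairs with each from group 2
Total = 4 x 4 = 16

16


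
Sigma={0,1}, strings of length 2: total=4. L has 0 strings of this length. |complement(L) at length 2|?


Alphabet: {0,1}
String length: 2
Total strings of length 2 = 2^2 = 4
Strings in L = 0
Complement = total - |L|
= 4 - 0
= 4

4


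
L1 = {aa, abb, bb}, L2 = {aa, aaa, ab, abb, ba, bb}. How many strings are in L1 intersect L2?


L1 = {aa, abb, bb}
L2 = {aa, aaa, ab, abb, ba, bb}
Checking each string in L1 against L2:
  'aa': in L2? Yes
  'abb': in L2? Yes
  'bb': in L2? Yes
Intersection = {aa, abb, bb}
|L1 ∩ L2| = 3

3


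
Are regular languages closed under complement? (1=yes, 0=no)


Regular languages are closed under all standard operations:
- Union: Yes (product construction)
- Intersection: Yes (product construction)
- Complement: Yes (swap accept/reject)
- Concatenation: Yes (NFA construction)
Operation: complement -> Closed

1


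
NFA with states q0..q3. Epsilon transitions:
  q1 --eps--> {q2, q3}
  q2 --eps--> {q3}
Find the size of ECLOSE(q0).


Starting from q0
Initialize closure = {q0}
q0 has no outgoing epsilon transitions -> nothing to add
Final closure: {q0}
Size = 1

1


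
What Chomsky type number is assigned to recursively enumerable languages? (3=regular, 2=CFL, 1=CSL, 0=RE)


Chomsky hierarchy levels:
  Type 3: Regular (DFA/NFA/regex)
  Type 2: Context-free (PDA)
  Type 1: Context-sensitive
  Type 0: Recursively enumerable (TM)
'recursively enumerable' corresponds to Type 0

0


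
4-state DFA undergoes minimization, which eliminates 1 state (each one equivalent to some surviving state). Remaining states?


Original DFA: 4 states
Redundant states removed: 1
Minimized states = original - removed
= 4 - 1
= 3

3


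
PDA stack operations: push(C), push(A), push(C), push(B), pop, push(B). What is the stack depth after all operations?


Tracing stack operations:
  push(C) -> stack = [C], depth=1
  push(A) -> stack = [C,A], depth=2
  push(C) -> stack = [C,A,C], depth=3
  push(B) -> stack = [C,A,C,B], depth=4
  pop -> removed B, stack = [C,A,C], depth=3
  push(B) -> stack = [C,A,C,B], depth=4
Final depth = 4

4


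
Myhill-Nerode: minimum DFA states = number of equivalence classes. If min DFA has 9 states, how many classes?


Myhill-Nerode theorem:
Number of equivalence classes = number of states in minimal DFA
Minimal DFA states = 9
Therefore equivalence classes = 9

9


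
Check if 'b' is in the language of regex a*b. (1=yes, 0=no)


Pattern: a*b
String: 'b'
Pattern requires: zero or more 'a's followed by exactly one 'b'
Found 0 leading 'a's
Remaining: 'b'
Remaining is exactly 'b' -> match
Result: 1

1


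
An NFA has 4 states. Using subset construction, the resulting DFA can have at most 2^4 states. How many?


NFA has 4 states
Subset construction: each DFA state = subset of NFA states
Maximum subsets = 2^4
2^4 = 16

16


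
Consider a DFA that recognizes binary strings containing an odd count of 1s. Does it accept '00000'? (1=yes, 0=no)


DFA has 2 states: q_even (start, accept=no) and q_odd
Processing string '00000' character by character:
  Position 0: read '0', 1-count=0 -> q_even (no change)
  Position 1: read '0', 1-count=0 -> q_even (no change)
  Position 2: read '0', 1-count=0 -> q_even (no change)
  Position 3: read '0', 1-count=0 -> q_even (no change)
  Position 4: read '0', 1-count=0 -> q_even (no change)
Final state: q_even, total 1s = 0 (even); the DFA requires an odd count -> reject

0


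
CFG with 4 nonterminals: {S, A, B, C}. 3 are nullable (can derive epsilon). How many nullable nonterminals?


Nonterminals: {S, A, B, C}
A nonterminal is nullable if it can derive epsilon
Counting nullable nonterminals: 3
Total nullable = 3

3


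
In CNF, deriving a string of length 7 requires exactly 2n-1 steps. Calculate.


Chomsky Normal Form derivation:
String length n = 7
Each step either:
  - Splits a nonterminal into two (n-1 such steps)
  - Converts a nonterminal to terminal (n such steps)
Total = (n-1) + n = 2n - 1
= 2(7) - 1
= 14 - 1
= 13

13


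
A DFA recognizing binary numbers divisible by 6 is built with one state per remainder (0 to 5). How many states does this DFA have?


Divisibility by 6 is tracked via the remainder mod 6: 0, 1, ..., 5
The construction assigns one state to each remainder
Number of remainders = 6

6


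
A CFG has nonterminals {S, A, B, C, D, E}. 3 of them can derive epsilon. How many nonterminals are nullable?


Nonterminals: {S, A, B, C, D, E}
A nonterminal is nullable if it can derive epsilon
Counting nullable nonterminals: 3
Total nullable = 3

3


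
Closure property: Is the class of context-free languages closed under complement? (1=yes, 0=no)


CFL closure properties:
  Closed under: union, concatenation, Kleene star
  NOT closed under: intersection, complement
Operation 'complement' is in not-closed list -> No (not closed)

0


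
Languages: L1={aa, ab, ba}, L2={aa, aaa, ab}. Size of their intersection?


L1 = {aa, ab, ba}
L2 = {aa, aaa, ab}
Checking each string in L1 against L2:
  'aa': in L2? Yes
  'ab': in L2? Yes
  'ba': in L2? No
Intersection = {aa, ab}
|L1 ∩ L2| = 2

2


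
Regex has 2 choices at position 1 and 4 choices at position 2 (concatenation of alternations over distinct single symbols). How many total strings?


First group: 2 alternatives
Second group: 4 alternatives
Concatenation: each choice from group 1 pairs with each from group 2
Total = 2 x 4 = 8

8


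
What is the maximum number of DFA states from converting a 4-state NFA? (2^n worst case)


NFA has 4 states
Subset construction: each DFA state = subset of NFA states
Maximum subsets = 2^4
2^4 = 16

16


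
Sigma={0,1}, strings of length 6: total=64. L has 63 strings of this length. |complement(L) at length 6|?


Alphabet: {0,1}
String length: 6
Total strings of length 6 = 2^6 = 64
Strings in L = 63
Complement = total - |L|
= 64 - 63
= 1

1


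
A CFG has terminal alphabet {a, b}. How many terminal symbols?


Terminal symbols: a, b
Counting each: a (#1), b (#2)
Total = 2

2


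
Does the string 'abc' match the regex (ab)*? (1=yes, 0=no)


Pattern: (ab)*
String: 'abc'
Pattern requires: zero or more repetitions of 'ab'
Length 3 is odd -> cannot be (ab)* -> no match
Result: 0

0


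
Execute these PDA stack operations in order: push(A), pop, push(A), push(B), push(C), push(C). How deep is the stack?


Tracing stack operations:
  push(A) -> stack = [A], depth=1
  pop -> removed A, stack = [], depth=0
  push(A) -> stack = [A], depth=1
  push(B) -> stack = [A,B], depth=2
  push(C) -> stack = [A,B,C], depth=3
  push(C) -> stack = [A,B,C,C], depth=4
Final depth = 4

4


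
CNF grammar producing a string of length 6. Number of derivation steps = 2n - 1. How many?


Chomsky Normal Form derivation:
String length n = 6
Each step either:
  - Splits a nonterminal into two (n-1 such steps)
  - Converts a nonterminal to terminal (n such steps)
Total = (n-1) + n = 2n - 1
= 2(6) - 1
= 12 - 1
= 11

11


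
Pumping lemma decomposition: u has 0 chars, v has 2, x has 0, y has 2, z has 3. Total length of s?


|s| = |u| + |v| + |x| + |y| + |z|
= 0 + 2 + 0 + 2 + 3
= 2 + 0 + 5
= 2 + 5
= 7

7


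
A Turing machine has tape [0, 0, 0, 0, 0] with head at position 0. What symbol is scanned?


Tape: [0, 0, 0, 0, 0]
Positions: 0 1 2 3 4
Values:    0 0 0 0 0
Head at position 0
tape[0] = 0

0


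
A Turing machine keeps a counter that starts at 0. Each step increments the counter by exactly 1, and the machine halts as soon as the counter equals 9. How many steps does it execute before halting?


Counter starts at 0. Counting sequence:
  Step 1: counter = 1
  Step 2: counter = 2
  Step 3: counter = 3
  Step 4: counter = 4
  Step 5: counter = 5
  Step 6: counter = 6
  ...
  Step 9: counter = 9
Counter reached 9 -> halt
Total steps = 9

9


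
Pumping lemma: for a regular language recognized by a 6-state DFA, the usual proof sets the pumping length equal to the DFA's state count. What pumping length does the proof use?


Pumping lemma for regular languages (standard proof):
Take p = |Q|, the number of DFA states.
Any string of length >= |Q| passes through |Q|+1 states while reading its first |Q| symbols,
so by pigeonhole some state repeats, giving the loop that can be pumped.
Here |Q| = 6
Therefore the proof uses p = 6

6


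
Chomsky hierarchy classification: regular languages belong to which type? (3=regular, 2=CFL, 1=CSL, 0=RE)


Chomsky hierarchy levels:
  Type 3: Regular (DFA/NFA/regex)
  Type 2: Context-free (PDA)
  Type 1: Context-sensitive
  Type 0: Recursively enumerable (TM)
'regular' corresponds to Type 3

3


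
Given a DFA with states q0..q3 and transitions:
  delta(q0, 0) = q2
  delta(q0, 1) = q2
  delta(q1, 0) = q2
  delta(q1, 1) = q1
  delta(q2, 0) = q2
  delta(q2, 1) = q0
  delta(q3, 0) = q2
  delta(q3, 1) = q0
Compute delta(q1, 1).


Looking up transition function:
delta(q1, 1) in the table
Row: q1, Column: 1
Result: q1

q1


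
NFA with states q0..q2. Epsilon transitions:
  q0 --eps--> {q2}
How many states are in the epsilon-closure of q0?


Starting from q0
Initialize closure = {q0}
Follow epsilon from q0 -> add q2
Final closure: {q0, q2}
Size = 2

2


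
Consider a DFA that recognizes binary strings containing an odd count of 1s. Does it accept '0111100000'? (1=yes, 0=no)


DFA has 2 states: q_even (start, accept=no) and q_odd
Processing string '0111100000' character by character:
  Position 0: read '0', 1-count=0 -> q_even (no change)
  Position 1: read '1', 1-count=1 -> q_odd
  Position 2: read '1', 1-count=2 -> q_even
  Position 3: read '1', 1-count=3 -> q_odd
  Position 4: read '1', 1-count=4 -> q_even
  Position 5: read '0', 1-count=4 -> q_even (no change)
  Position 6: read '0', 1-count=4 -> q_even (no change)
  Position 7: read '0', 1-count=4 -> q_even (no change)
  Position 8: read '0', 1-count=4 -> q_even (no change)
  Position 9: read '0', 1-count=4 -> q_even (no change)
Final state: q_even, total 1s = 4 (even); the DFA requires an odd count -> reject

0


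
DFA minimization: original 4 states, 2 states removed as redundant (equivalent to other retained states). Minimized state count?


Original DFA: 4 states
Redundant states removed: 2
Minimized states = original - removed
= 4 - 2
= 2

2


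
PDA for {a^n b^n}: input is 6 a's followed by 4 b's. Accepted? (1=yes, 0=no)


Language requires equal numbers of a's and b's
PDA pushes for each 'a', pops for each 'b'
Number of a's = 6
Number of b's = 4
6 != 4 -> Reject

0


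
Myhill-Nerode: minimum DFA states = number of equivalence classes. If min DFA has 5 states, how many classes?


Myhill-Nerode theorem:
Number of equivalence classes = number of states in minimal DFA
Minimal DFA states = 5
Therefore equivalence classes = 5

5


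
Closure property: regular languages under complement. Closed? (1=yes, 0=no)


Regular languages are closed under:
- Union (DFA product construction)
- Intersection (DFA product construction)
- Complement (swap accept/reject states)
- Concatenation (NFA construction)
- Kleene star (NFA construction)
complement is in this list
Therefore: closed

1


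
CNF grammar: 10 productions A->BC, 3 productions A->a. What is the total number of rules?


CNF allows two rule forms:
  A -> BC (binary): 10 rules
  A -> a (terminal): 3 rules
Total = 10 + 3 = 13

13


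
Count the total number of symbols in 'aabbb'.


String: 'aabbb'
Counting characters:
  'a' appears 2 time(s)
  'b' appears 3 time(s)
Total length = 2 + 3 = 5

5


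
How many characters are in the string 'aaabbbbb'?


String: 'aaabbbbb'
Counting characters:
  'a' appears 3 time(s)
  'b' appears 5 time(s)
Total length = 3 + 5 = 8

8


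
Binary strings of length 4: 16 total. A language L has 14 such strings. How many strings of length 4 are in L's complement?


Alphabet: {0,1}
String length: 4
Total strings of length 4 = 2^4 = 16
Strings in L = 14
Complement = total - |L|
= 16 - 14
= 2

2


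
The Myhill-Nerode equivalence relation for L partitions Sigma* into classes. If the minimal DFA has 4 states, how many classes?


Myhill-Nerode theorem:
Number of equivalence classes = number of states in minimal DFA
Minimal DFA states = 4
Therefore equivalence classes = 4

4


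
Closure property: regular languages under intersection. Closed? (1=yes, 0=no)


Regular languages are closed under:
- Union (DFA product construction)
- Intersection (DFA product construction)
- Complement (swap accept/reject states)
- Concatenation (NFA construction)
- Kleene star (NFA construction)
intersection is in this list
Therefore: closed

1


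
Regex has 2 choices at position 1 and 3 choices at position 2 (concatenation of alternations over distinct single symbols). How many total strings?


First group: 2 alternatives
Second group: 3 alternatives
Concatenation: each choice from group 1 pairs with each from group 2
Total = 2 x 3 = 6

6


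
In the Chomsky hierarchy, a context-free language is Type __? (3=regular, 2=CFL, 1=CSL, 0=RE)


Chomsky hierarchy levels:
  Type 3: Regular (DFA/NFA/regex)
  Type 2: Context-free (PDA)
  Type 1: Context-sensitive
  Type 0: Recursively enumerable (TM)
'context-free' corresponds to Type 2

2


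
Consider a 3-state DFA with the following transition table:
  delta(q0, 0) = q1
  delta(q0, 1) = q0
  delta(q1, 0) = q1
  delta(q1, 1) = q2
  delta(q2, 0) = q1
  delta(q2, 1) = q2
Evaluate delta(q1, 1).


Looking up transition function:
delta(q1, 1) in the table
Row: q1, Column: 1
Result: q2

q2


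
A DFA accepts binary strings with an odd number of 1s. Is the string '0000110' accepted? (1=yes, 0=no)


DFA has 2 states: q_even (start, accept=no) and q_odd
Processing string '0000110' character by character:
  Position 0: read '0', 1-count=0 -> q_even (no change)
  Position 1: read '0', 1-count=0 -> q_even (no change)
  Position 2: read '0', 1-count=0 -> q_even (no change)
  Position 3: read '0', 1-count=0 -> q_even (no change)
  Position 4: read '1', 1-count=1 -> q_odd
  Position 5: read '1', 1-count=2 -> q_even
  Position 6: read '0', 1-count=2 -> q_even (no change)
Final state: q_even, total 1s = 2 (even); the DFA requires an odd count -> reject

0


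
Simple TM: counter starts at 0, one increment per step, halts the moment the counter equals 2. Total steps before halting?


Counter starts at 0. Counting sequence:
  Step 1: counter = 1
  Step 2: counter = 2
Counter reached 2 -> halt
Total steps = 2

2


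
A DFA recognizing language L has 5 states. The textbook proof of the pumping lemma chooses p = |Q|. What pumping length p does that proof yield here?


Pumping lemma for regular languages (standard proof):
Take p = |Q|, the number of DFA states.
Any string of length >= |Q| passes through |Q|+1 states while reading its first |Q| symbols,
so by pigeonhole some state repeats, giving the loop that can be pumped.
Here |Q| = 5
Therefore the proof uses p = 5

5


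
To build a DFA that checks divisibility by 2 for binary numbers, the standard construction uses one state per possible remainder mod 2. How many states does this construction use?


Divisibility by 2 is tracked via the remainder mod 2: 0, 1, ..., 1
The construction assigns one state to each remainder
Number of remainders = 2

2


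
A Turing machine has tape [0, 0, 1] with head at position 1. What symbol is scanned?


Tape: [0, 0, 1]
Positions: 0 1 2
Values:    0 0 1
Head at position 1
tape[1] = 0

0


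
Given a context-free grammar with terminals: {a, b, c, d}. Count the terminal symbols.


Terminal symbols: a, b, c, d
Counting each: a (#1), b (#2), c (#3), d (#4)
Total = 4

4


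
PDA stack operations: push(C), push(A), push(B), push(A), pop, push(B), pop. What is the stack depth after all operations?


Tracing stack operations:
  push(C) -> stack = [C], depth=1
  push(A) -> stack = [C,A], depth=2
  push(B) -> stack = [C,A,B], depth=3
  push(A) -> stack = [C,A,B,A], depth=4
  pop -> removed A, stack = [C,A,B], depth=3
  push(B) -> stack = [C,A,B,B], depth=4
  pop -> removed B, stack = [C,A,B], depth=3
Final depth = 3

3


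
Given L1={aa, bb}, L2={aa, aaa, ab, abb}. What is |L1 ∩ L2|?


L1 = {aa, bb}
L2 = {aa, aaa, ab, abb}
Checking each string in L1 against L2:
  'aa': in L2? Yes
  'bb': in L2? No
Intersection = {aa}
|L1 ∩ L2| = 1

1


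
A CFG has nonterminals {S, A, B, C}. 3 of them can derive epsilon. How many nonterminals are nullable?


Nonterminals: {S, A, B, C}
A nonterminal is nullable if it can derive epsilon
Counting nullable nonterminals: 3
Total nullable = 3

3


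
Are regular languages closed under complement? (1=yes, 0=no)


Regular languages are closed under all standard operations:
- Union: Yes (product construction)
- Intersection: Yes (product construction)
- Complement: Yes (swap accept/reject)
- Concatenation: Yes (NFA construction)
Operation: complement -> Closed

1


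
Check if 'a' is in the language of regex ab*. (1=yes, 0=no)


Pattern: ab*
String: 'a'
Pattern requires: exactly one 'a' followed by zero or more 'b's
First char is 'a' -> OK
Rest '': all b's? Yes
Result: 1

1


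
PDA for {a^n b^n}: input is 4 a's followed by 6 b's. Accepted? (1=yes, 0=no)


Language requires equal numbers of a's and b's
PDA pushes for each 'a', pops for each 'b'
Number of a's = 4
Number of b's = 6
4 != 6 -> Reject

0


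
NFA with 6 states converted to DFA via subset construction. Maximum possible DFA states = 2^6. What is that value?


NFA has 6 states
Subset construction: each DFA state = subset of NFA states
Maximum subsets = 2^6
2^6 = 64

64


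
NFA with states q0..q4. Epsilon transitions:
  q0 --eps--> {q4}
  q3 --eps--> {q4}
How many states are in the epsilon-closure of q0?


Starting from q0
Initialize closure = {q0}
Follow epsilon from q0 -> add q4
Final closure: {q0, q4}
Size = 2

2


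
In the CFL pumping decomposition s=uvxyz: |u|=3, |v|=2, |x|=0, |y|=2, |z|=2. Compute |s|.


|s| = |u| + |v| + |x| + |y| + |z|
= 3 + 2 + 0 + 2 + 2
= 5 + 0 + 4
= 5 + 4
= 9

9


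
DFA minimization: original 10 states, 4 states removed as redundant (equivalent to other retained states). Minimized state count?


Original DFA: 10 states
Redundant states removed: 4
Minimized states = original - removed
= 10 - 4
= 6

6


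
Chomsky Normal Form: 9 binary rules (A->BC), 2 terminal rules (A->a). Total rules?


CNF allows two rule forms:
  A -> BC (binary): 9 rules
  A -> a (terminal): 2 rules
Total = 9 + 2 = 11

11


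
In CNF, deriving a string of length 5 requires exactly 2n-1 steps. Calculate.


Chomsky Normal Form derivation:
String length n = 5
Each step either:
  - Splits a nonterminal into two (n-1 such steps)
  - Converts a nonterminal to terminal (n such steps)
Total = (n-1) + n = 2n - 1
= 2(5) - 1
= 10 - 1
= 9

9


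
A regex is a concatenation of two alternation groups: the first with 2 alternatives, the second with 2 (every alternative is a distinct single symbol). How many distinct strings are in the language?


First group: 2 alternatives
Second group: 2 alternatives
Concatenation: each choice from group 1 pairs with each from group 2
Total = 2 x 2 = 4

4


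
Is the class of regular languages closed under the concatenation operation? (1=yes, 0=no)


Regular languages are closed under:
- Union (DFA product construction)
- Intersection (DFA product construction)
- Complement (swap accept/reject states)
- Concatenation (NFA construction)
- Kleene star (NFA construction)
concatenation is in this list
Therefore: closed

1


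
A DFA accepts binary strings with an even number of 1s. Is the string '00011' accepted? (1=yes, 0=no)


DFA has 2 states: q_even (start, accept=yes) and q_odd
Processing string '00011' character by character:
  Position 0: read '0', 1-count=0 -> q_even (no change)
  Position 1: read '0', 1-count=0 -> q_even (no change)
  Position 2: read '0', 1-count=0 -> q_even (no change)
  Position 3: read '1', 1-count=1 -> q_odd
  Position 4: read '1', 1-count=2 -> q_even
Final state: q_even, total 1s = 2 (even); the DFA requires an even count -> accept

1


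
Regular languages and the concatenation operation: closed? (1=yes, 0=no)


Regular languages are closed under all standard operations:
- Union: Yes (product construction)
- Intersection: Yes (product construction)
- Complement: Yes (swap accept/reject)
- Concatenation: Yes (NFA construction)
Operation: concatenation -> Closed

1


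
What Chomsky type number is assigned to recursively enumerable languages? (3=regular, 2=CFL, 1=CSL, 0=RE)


Chomsky hierarchy levels:
  Type 3: Regular (DFA/NFA/regex)
  Type 2: Context-free (PDA)
  Type 1: Context-sensitive
  Type 0: Recursively enumerable (TM)
'recursively enumerable' corresponds to Type 0

0


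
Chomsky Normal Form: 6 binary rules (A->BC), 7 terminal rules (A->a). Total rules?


CNF allows two rule forms:
  A -> BC (binary): 6 rules
  A -> a (terminal): 7 rules
Total = 6 + 7 = 13

13


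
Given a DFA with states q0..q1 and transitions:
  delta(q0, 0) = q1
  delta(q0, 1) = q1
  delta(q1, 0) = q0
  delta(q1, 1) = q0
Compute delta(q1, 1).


Looking up transition function:
delta(q1, 1) in the table
Row: q1, Column: 1
Result: q0

q0


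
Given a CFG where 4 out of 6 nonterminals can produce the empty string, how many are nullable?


Nonterminals: {S, A, B, C, D, E}
A nonterminal is nullable if it can derive epsilon
Counting nullable nonterminals: 4
Total nullable = 4

4


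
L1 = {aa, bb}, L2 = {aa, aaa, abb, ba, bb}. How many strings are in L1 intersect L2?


L1 = {aa, bb}
L2 = {aa, aaa, abb, ba, bb}
Checking each string in L1 against L2:
  'aa': in L2? Yes
  'bb': in L2? Yes
Intersection = {aa, bb}
|L1 ∩ L2| = 2

2


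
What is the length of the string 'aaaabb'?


String: 'aaaabb'
Counting characters:
  'a' appears 4 time(s)
  'b' appears 2 time(s)
Total length = 4 + 2 = 6

6


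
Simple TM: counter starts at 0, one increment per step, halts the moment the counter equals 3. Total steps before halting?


Counter starts at 0. Counting sequence:
  Step 1: counter = 1
  Step 2: counter = 2
  Step 3: counter = 3
Counter reached 3 -> halt
Total steps = 3

3


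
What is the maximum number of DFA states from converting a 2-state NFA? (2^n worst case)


NFA has 2 states
Subset construction: each DFA state = subset of NFA states
Maximum subsets = 2^2
2^2 = 4

4


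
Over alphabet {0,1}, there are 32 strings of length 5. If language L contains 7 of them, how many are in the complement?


Alphabet: {0,1}
String length: 5
Total strings of length 5 = 2^5 = 32
Strings in L = 7
Complement = total - |L|
= 32 - 7
= 25

25


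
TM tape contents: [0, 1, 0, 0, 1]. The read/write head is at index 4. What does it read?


Tape: [0, 1, 0, 0, 1]
Positions: 0 1 2 3 4
Values:    0 1 0 0 1
Head at position 4
tape[4] = 1

1


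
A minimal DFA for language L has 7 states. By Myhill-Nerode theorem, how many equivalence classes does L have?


Myhill-Nerode theorem:
Number of equivalence classes = number of states in minimal DFA
Minimal DFA states = 7
Therefore equivalence classes = 7

7


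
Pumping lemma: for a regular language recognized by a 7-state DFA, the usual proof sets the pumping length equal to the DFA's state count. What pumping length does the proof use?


Pumping lemma for regular languages (standard proof):
Take p = |Q|, the number of DFA states.
Any string of length >= |Q| passes through |Q|+1 states while reading its first |Q| symbols,
so by pigeonhole some state repeats, giving the loop that can be pumped.
Here |Q| = 7
Therefore the proof uses p = 7

7


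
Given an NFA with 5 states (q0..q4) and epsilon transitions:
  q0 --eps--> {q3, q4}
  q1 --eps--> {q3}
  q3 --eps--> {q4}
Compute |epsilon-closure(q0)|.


Starting from q0
Initialize closure = {q0}
Follow epsilon from q0 -> add q3
Follow epsilon from q0 -> add q4
Final closure: {q0, q3, q4}
Size = 3

3


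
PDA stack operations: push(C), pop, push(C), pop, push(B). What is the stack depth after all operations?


Tracing stack operations:
  push(C) -> stack = [C], depth=1
  pop -> removed C, stack = [], depth=0
  push(C) -> stack = [C], depth=1
  pop -> removed C, stack = [], depth=0
  push(B) -> stack = [B], depth=1
Final depth = 1

1


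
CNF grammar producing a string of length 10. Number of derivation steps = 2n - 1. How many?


Chomsky Normal Form derivation:
String length n = 10
Each step either:
  - Splits a nonterminal into two (n-1 such steps)
  - Converts a nonterminal to terminal (n such steps)
Total = (n-1) + n = 2n - 1
= 2(10) - 1
= 20 - 1
= 19

19


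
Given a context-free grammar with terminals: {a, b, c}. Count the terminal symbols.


Terminal symbols: a, b, c
Counting each: a (#1), b (#2), c (#3)
Total = 3

3


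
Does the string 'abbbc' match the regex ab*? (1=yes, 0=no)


Pattern: ab*
String: 'abbbc'
Pattern requires: exactly one 'a' followed by zero or more 'b's
First char is 'a' -> OK
Rest 'bbbc': all b's? No
Result: 0

0


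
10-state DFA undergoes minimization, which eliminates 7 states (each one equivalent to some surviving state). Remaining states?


Original DFA: 10 states
Redundant states removed: 7
Minimized states = original - removed
= 10 - 7
= 3

3


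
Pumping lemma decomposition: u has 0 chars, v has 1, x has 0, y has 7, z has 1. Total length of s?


|s| = |u| + |v| + |x| + |y| + |z|
= 0 + 1 + 0 + 7 + 1
= 1 + 0 + 8
= 1 + 8
= 9

9


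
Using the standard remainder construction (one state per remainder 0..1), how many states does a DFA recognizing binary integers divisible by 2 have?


Divisibility by 2 is tracked via the remainder mod 2: 0, 1, ..., 1
The construction assigns one state to each remainder
Number of remainders = 2

2


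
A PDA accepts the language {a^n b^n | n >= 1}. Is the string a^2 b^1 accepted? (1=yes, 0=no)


Language requires equal numbers of a's and b's
PDA pushes for each 'a', pops for each 'b'
Number of a's = 2
Number of b's = 1
2 != 1 -> Reject

0


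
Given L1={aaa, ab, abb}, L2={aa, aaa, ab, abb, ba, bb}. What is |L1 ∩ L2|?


L1 = {aaa, ab, abb}
L2 = {aa, aaa, ab, abb, ba, bb}
Checking each string in L1 against L2:
  'aaa': in L2? Yes
  'ab': in L2? Yes
  'abb': in L2? Yes
Intersection = {aaa, ab, abb}
|L1 ∩ L2| = 3

3


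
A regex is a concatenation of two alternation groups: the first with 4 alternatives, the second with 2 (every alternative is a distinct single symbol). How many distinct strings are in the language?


First group: 4 alternatives
Second group: 2 alternatives
Concatenation: each choice from group 1 pairs with each from group 2
Total = 4 x 2 = 8

8


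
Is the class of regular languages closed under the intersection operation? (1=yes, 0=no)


Regular languages are closed under:
- Union (DFA product construction)
- Intersection (DFA product construction)
- Complement (swap accept/reject states)
- Concatenation (NFA construction)
- Kleene star (NFA construction)
intersection is in this list
Therefore: closed

1


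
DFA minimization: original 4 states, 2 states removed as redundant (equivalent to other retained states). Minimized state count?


Original DFA: 4 states
Redundant states removed: 2
Minimized states = original - removed
= 4 - 2
= 2

2


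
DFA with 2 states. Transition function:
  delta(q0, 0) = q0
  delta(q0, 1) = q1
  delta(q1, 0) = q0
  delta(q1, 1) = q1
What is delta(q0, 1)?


Looking up transition function:
delta(q0, 1) in the table
Row: q0, Column: 1
Result: q1

q1


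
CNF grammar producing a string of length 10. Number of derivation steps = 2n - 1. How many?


Chomsky Normal Form derivation:
String length n = 10
Each step either:
  - Splits a nonterminal into two (n-1 such steps)
  - Converts a nonterminal to terminal (n such steps)
Total = (n-1) + n = 2n - 1
= 2(10) - 1
= 20 - 1
= 19

19


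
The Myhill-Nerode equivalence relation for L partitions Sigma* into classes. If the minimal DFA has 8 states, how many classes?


Myhill-Nerode theorem:
Number of equivalence classes = number of states in minimal DFA
Minimal DFA states = 8
Therefore equivalence classes = 8

8


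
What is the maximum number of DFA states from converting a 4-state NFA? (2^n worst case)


NFA has 4 states
Subset construction: each DFA state = subset of NFA states
Maximum subsets = 2^4
2^4 = 16

16


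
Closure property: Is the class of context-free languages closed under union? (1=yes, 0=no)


CFL closure properties:
  Closed under: union, concatenation, Kleene star
  NOT closed under: intersection, complement
Operation 'union' is in closed list -> Yes (closed)

1


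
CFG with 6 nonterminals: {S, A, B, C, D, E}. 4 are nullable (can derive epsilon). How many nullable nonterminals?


Nonterminals: {S, A, B, C, D, E}
A nonterminal is nullable if it can derive epsilon
Counting nullable nonterminals: 4
Total nullable = 4

4


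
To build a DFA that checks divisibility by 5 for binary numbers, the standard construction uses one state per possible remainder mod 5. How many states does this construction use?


Divisibility by 5 is tracked via the remainder mod 5: 0, 1, ..., 4
The construction assigns one state to each remainder
Number of remainders = 5

5


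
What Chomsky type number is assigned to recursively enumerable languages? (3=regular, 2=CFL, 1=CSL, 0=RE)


Chomsky hierarchy levels:
  Type 3: Regular (DFA/NFA/regex)
  Type 2: Context-free (PDA)
  Type 1: Context-sensitive
  Type 0: Recursively enumerable (TM)
'recursively enumerable' corresponds to Type 0

0


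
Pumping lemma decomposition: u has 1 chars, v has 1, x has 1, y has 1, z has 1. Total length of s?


|s| = |u| + |v| + |x| + |y| + |z|
= 1 + 1 + 1 + 1 + 1
= 2 + 1 + 2
= 3 + 2
= 5

5


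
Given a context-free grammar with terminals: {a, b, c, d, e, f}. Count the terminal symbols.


Terminal symbols: a, b, c, d, e, f
Counting each: a (#1), b (#2), c (#3), d (#4), e (#5), f (#6)
Total = 6

6


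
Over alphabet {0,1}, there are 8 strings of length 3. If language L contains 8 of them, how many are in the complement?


Alphabet: {0,1}
String length: 3
Total strings of length 3 = 2^3 = 8
Strings in L = 8
Complement = total - |L|
= 8 - 8
= 0

0


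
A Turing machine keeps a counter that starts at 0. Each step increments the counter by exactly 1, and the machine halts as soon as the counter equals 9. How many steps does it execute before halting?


Counter starts at 0. Counting sequence:
  Step 1: counter = 1
  Step 2: counter = 2
  Step 3: counter = 3
  Step 4: counter = 4
  Step 5: counter = 5
  Step 6: counter = 6
  ...
  Step 9: counter = 9
Counter reached 9 -> halt
Total steps = 9

9


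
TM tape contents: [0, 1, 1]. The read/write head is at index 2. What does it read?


Tape: [0, 1, 1]
Positions: 0 1 2
Values:    0 1 1
Head at position 2
tape[2] = 1

1


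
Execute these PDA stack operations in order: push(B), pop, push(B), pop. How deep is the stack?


Tracing stack operations:
  push(B) -> stack = [B], depth=1
  pop -> removed B, stack = [], depth=0
  push(B) -> stack = [B], depth=1
  pop -> removed B, stack = [], depth=0
Final depth = 0

0


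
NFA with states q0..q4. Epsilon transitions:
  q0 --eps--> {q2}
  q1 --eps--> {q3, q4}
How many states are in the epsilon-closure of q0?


Starting from q0
Initialize closure = {q0}
Follow epsilon from q0 -> add q2
Final closure: {q0, q2}
Size = 2

2


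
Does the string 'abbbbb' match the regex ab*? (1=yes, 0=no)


Pattern: ab*
String: 'abbbbb'
Pattern requires: exactly one 'a' followed by zero or more 'b's
First char is 'a' -> OK
Rest 'bbbbb': all b's? Yes
Result: 1

1


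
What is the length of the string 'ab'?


String: 'ab'
Counting characters:
  'a' appears 1 time(s)
  'b' appears 1 time(s)
Total length = 1 + 1 = 2

2


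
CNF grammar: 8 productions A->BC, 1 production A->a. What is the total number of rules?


CNF allows two rule forms:
  A -> BC (binary): 8 rules
  A -> a (terminal): 1 rule
Total = 8 + 1 = 9

9


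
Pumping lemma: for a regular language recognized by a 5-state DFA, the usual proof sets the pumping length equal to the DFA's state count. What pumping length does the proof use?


Pumping lemma for regular languages (standard proof):
Take p = |Q|, the number of DFA states.
Any string of length >= |Q| passes through |Q|+1 states while reading its first |Q| symbols,
so by pigeonhole some state repeats, giving the loop that can be pumped.
Here |Q| = 5
Therefore the proof uses p = 5

5


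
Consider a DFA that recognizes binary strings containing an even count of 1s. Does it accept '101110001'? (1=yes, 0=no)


DFA has 2 states: q_even (start, accept=yes) and q_odd
Processing string '101110001' character by character:
  Position 0: read '1', 1-count=1 -> q_odd
  Position 1: read '0', 1-count=1 -> q_odd (no change)
  Position 2: read '1', 1-count=2 -> q_even
  Position 3: read '1', 1-count=3 -> q_odd
  Position 4: read '1', 1-count=4 -> q_even
  Position 5: read '0', 1-count=4 -> q_even (no change)
  Position 6: read '0', 1-count=4 -> q_even (no change)
  Position 7: read '0', 1-count=4 -> q_even (no change)
  Position 8: read '1', 1-count=5 -> q_odd
Final state: q_odd, total 1s = 5 (odd); the DFA requires an even count -> reject

0


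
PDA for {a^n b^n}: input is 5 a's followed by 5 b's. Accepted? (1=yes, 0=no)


Language requires equal numbers of a's and b's
PDA pushes for each 'a', pops for each 'b'
Number of a's = 5
Number of b's = 5
5 == 5 -> Accept

1


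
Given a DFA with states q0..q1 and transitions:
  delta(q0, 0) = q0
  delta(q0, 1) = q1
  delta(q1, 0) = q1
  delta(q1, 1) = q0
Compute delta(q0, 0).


Looking up transition function:
delta(q0, 0) in the table
Row: q0, Column: 0
Result: q0

q0


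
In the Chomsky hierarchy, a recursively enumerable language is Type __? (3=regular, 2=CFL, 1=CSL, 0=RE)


Chomsky hierarchy levels:
  Type 3: Regular (DFA/NFA/regex)
  Type 2: Context-free (PDA)
  Type 1: Context-sensitive
  Type 0: Recursively enumerable (TM)
'recursively enumerable' corresponds to Type 0

0


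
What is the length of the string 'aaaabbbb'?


String: 'aaaabbbb'
Counting characters:
  'a' appears 4 time(s)
  'b' appears 4 time(s)
Total length = 4 + 4 = 8

8


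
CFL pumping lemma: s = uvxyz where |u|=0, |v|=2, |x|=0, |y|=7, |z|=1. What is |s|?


|s| = |u| + |v| + |x| + |y| + |z|
= 0 + 2 + 0 + 7 + 1
= 2 + 0 + 8
= 2 + 8
= 10

10


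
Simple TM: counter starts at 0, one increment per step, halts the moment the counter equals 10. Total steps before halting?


Counter starts at 0. Counting sequence:
  Step 1: counter = 1
  Step 2: counter = 2
  Step 3: counter = 3
  Step 4: counter = 4
  Step 5: counter = 5
  Step 6: counter = 6
  ...
  Step 10: counter = 10
Counter reached 10 -> halt
Total steps = 10

10


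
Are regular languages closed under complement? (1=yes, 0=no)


Regular languages are closed under:
- Union (DFA product construction)
- Intersection (DFA product construction)
- Complement (swap accept/reject states)
- Concatenation (NFA construction)
- Kleene star (NFA construction)
complement is in this list
Therefore: closed

1


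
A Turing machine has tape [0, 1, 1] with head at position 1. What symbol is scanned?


Tape: [0, 1, 1]
Positions: 0 1 2
Values:    0 1 1
Head at position 1
tape[1] = 1

1


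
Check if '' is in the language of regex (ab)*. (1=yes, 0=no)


Pattern: (ab)*
String: ''
Pattern requires: zero or more repetitions of 'ab'
Pairs: []
All pairs are 'ab'? Yes
Result: 1

1


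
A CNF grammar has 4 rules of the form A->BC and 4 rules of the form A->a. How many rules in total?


CNF allows two rule forms:
  A -> BC (binary): 4 rules
  A -> a (terminal): 4 rules
Total = 4 + 4 = 8

8


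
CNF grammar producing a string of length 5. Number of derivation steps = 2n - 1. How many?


Chomsky Normal Form derivation:
String length n = 5
Each step either:
  - Splits a nonterminal into two (n-1 such steps)
  - Converts a nonterminal to terminal (n such steps)
Total = (n-1) + n = 2n - 1
= 2(5) - 1
= 10 - 1
= 9

9


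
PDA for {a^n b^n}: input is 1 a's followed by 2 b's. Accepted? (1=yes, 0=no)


Language requires equal numbers of a's and b's
PDA pushes for each 'a', pops for each 'b'
Number of a's = 1
Number of b's = 2
1 != 2 -> Reject

0


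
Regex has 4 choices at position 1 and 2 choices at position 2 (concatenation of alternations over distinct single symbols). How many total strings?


First group: 4 alternatives
Second group: 2 alternatives
Concatenation: each choice from group 1 pairs with each from group 2
Total = 4 x 2 = 8

8


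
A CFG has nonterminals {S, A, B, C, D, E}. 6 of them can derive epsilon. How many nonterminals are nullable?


Nonterminals: {S, A, B, C, D, E}
A nonterminal is nullable if it can derive epsilon
Counting nullable nonterminals: 6
Total nullable = 6

6


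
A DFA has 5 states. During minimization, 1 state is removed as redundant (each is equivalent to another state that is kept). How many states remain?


Original DFA: 5 states
Redundant states removed: 1
Minimized states = original - removed
= 5 - 1
= 4

4


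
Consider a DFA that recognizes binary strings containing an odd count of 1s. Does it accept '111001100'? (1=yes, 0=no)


DFA has 2 states: q_even (start, accept=no) and q_odd
Processing string '111001100' character by character:
  Position 0: read '1', 1-count=1 -> q_odd
  Position 1: read '1', 1-count=2 -> q_even
  Position 2: read '1', 1-count=3 -> q_odd
  Position 3: read '0', 1-count=3 -> q_odd (no change)
  Position 4: read '0', 1-count=3 -> q_odd (no change)
  Position 5: read '1', 1-count=4 -> q_even
  Position 6: read '1', 1-count=5 -> q_odd
  Position 7: read '0', 1-count=5 -> q_odd (no change)
  Position 8: read '0', 1-count=5 -> q_odd (no change)
Final state: q_odd, total 1s = 5 (odd); the DFA requires an odd count -> accept

1


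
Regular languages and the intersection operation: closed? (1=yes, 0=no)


Regular languages are closed under all standard operations:
- Union: Yes (product construction)
- Intersection: Yes (product construction)
- Complement: Yes (swap accept/reject)
- Concatenation: Yes (NFA construction)
Operation: intersection -> Closed

1


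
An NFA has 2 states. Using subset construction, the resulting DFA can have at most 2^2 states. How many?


NFA has 2 states
Subset construction: each DFA state = subset of NFA states
Maximum subsets = 2^2
2^2 = 4

4


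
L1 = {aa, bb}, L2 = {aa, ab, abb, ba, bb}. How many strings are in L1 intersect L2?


L1 = {aa, bb}
L2 = {aa, ab, abb, ba, bb}
Checking each string in L1 against L2:
  'aa': in L2? Yes
  'bb': in L2? Yes
Intersection = {aa, bb}
|L1 ∩ L2| = 2

2


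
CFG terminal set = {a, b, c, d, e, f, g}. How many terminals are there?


Terminal symbols: a, b, c, d, e, f, g
Counting each: a (#1), b (#2), c (#3), d (#4), e (#5), f (#6), g (#7)
Total = 7

7


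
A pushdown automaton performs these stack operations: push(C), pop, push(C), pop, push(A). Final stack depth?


Tracing stack operations:
  push(C) -> stack = [C], depth=1
  pop -> removed C, stack = [], depth=0
  push(C) -> stack = [C], depth=1
  pop -> removed C, stack = [], depth=0
  push(A) -> stack = [A], depth=1
Final depth = 1

1


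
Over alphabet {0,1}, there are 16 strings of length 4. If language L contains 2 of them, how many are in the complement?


Alphabet: {0,1}
String length: 4
Total strings of length 4 = 2^4 = 16
Strings in L = 2
Complement = total - |L|
= 16 - 2
= 14

14
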